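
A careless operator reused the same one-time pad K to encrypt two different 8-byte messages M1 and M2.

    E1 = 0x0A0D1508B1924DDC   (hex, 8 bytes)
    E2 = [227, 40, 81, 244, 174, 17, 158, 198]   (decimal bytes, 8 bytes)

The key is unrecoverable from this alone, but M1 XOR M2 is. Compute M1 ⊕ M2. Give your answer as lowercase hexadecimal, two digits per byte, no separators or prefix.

e92544fc1f83d31a

E1 ⊕ E2 = (M1 ⊕ K) ⊕ (M2 ⊕ K) = M1 ⊕ M2 — the shared key cancels under XOR.
0a ^ e3 = e9
0d ^ 28 = 25
15 ^ 51 = 44
08 ^ f4 = fc
b1 ^ ae = 1f
92 ^ 11 = 83
4d ^ 9e = d3
dc ^ c6 = 1a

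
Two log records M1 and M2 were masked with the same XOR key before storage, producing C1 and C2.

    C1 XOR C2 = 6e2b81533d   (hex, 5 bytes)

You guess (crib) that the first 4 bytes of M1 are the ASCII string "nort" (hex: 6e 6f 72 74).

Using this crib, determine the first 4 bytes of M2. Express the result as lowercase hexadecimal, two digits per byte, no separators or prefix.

Since C1 ⊕ C2 = M1 ⊕ M2, XORing with the guessed M1 bytes yields the corresponding M2 bytes: M2 = (C1 ⊕ C2) ⊕ M1.
110 XOR 110 =   0
 43 XOR 111 =  68
129 XOR 114 = 243
 83 XOR 116 =  39

0044f327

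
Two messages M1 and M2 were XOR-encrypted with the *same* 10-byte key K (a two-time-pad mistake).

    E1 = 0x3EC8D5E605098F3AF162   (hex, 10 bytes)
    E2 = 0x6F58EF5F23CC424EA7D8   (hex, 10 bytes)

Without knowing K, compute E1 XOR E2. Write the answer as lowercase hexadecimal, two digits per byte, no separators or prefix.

E1 ⊕ E2 = (M1 ⊕ K) ⊕ (M2 ⊕ K) = M1 ⊕ M2 — the shared key cancels under XOR.
byte 0: 3e XOR 6f = 51
byte 1: c8 XOR 58 = 90
byte 2: d5 XOR ef = 3a
byte 3: e6 XOR 5f = b9
byte 4: 05 XOR 23 = 26
byte 5: 09 XOR cc = c5
byte 6: 8f XOR 42 = cd
byte 7: 3a XOR 4e = 74
byte 8: f1 XOR a7 = 56
byte 9: 62 XOR d8 = ba

51903ab926c5cd7456ba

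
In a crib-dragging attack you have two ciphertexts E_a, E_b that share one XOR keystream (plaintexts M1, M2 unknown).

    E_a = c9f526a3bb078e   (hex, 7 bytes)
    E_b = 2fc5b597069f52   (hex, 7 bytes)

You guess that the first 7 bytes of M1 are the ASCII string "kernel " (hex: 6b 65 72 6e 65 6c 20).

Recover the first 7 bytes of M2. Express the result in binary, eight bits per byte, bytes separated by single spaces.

10001101 01010101 11100001 01011010 11011000 11110100 11111100

First, E_a ⊕ E_b = (M1 ⊕ K) ⊕ (M2 ⊕ K) = M1 ⊕ M2, so the key drops out. Then M2 = (M1 ⊕ M2) ⊕ M1 over the first 7 bytes.
byte 0: (c9 xor 2f) xor 6b = e6 xor 6b = 8d
byte 1: (f5 xor c5) xor 65 = 30 xor 65 = 55
byte 2: (26 xor b5) xor 72 = 93 xor 72 = e1
byte 3: (a3 xor 97) xor 6e = 34 xor 6e = 5a
byte 4: (bb xor 06) xor 65 = bd xor 65 = d8
byte 5: (07 xor 9f) xor 6c = 98 xor 6c = f4
byte 6: (8e xor 52) xor 20 = dc xor 20 = fc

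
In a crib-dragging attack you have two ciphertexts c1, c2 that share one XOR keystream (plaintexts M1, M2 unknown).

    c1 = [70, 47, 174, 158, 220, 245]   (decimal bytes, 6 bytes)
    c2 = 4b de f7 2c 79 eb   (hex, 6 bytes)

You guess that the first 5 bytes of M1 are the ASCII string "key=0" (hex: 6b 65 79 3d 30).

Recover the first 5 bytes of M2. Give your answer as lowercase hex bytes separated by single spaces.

66 94 20 8f 95

First, c1 ⊕ c2 = (M1 ⊕ K) ⊕ (M2 ⊕ K) = M1 ⊕ M2, so the key drops out. Then M2 = (M1 ⊕ M2) ⊕ M1 over the first 5 bytes.
byte 0: (46 xor 4b) xor 6b = 0d xor 6b = 66
byte 1: (2f xor de) xor 65 = f1 xor 65 = 94
byte 2: (ae xor f7) xor 79 = 59 xor 79 = 20
byte 3: (9e xor 2c) xor 3d = b2 xor 3d = 8f
byte 4: (dc xor 79) xor 30 = a5 xor 30 = 95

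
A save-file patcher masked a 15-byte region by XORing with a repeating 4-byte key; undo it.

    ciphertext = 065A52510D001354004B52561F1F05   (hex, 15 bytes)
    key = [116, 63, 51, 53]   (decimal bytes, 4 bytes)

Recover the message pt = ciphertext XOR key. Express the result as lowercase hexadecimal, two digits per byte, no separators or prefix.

The 4-byte key repeats, so the effective keystream is 74 3f 33 35 74 3f 33 35 74 3f 33 35 74 3f 33.
byte 0: 06 ^ 74 = 72
byte 1: 5a ^ 3f = 65
byte 2: 52 ^ 33 = 61
byte 3: 51 ^ 35 = 64
byte 4: 0d ^ 74 = 79
byte 5: 00 ^ 3f = 3f
byte 6: 13 ^ 33 = 20
byte 7: 54 ^ 35 = 61
byte 8: 00 ^ 74 = 74
byte 9: 4b ^ 3f = 74
byte 10: 52 ^ 33 = 61
byte 11: 56 ^ 35 = 63
byte 12: 1f ^ 74 = 6b
byte 13: 1f ^ 3f = 20
byte 14: 05 ^ 33 = 36

72656164793f2061747461636b2036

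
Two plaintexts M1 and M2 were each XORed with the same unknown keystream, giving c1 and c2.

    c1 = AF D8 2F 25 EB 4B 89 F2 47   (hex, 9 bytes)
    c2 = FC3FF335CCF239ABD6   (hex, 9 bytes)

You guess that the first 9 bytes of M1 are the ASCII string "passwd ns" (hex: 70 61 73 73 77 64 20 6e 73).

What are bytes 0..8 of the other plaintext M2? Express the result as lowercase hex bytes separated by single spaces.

23 86 af 63 50 dd 90 37 e2

First, c1 ⊕ c2 = (M1 ⊕ K) ⊕ (M2 ⊕ K) = M1 ⊕ M2, so the key drops out. Then M2 = (M1 ⊕ M2) ⊕ M1 over the first 9 bytes.
byte 0: (af xor fc) xor 70 = 53 xor 70 = 23
byte 1: (d8 xor 3f) xor 61 = e7 xor 61 = 86
byte 2: (2f xor f3) xor 73 = dc xor 73 = af
byte 3: (25 xor 35) xor 73 = 10 xor 73 = 63
byte 4: (eb xor cc) xor 77 = 27 xor 77 = 50
byte 5: (4b xor f2) xor 64 = b9 xor 64 = dd
byte 6: (89 xor 39) xor 20 = b0 xor 20 = 90
byte 7: (f2 xor ab) xor 6e = 59 xor 6e = 37
byte 8: (47 xor d6) xor 73 = 91 xor 73 = e2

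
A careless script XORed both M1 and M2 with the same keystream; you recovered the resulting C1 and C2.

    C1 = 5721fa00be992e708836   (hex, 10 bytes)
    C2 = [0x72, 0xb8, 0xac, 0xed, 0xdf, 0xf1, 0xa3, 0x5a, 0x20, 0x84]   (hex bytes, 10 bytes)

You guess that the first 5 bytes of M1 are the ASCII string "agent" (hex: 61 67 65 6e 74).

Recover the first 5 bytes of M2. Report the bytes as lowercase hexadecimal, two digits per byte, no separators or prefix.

44fe338315

First, C1 ⊕ C2 = (M1 ⊕ K) ⊕ (M2 ⊕ K) = M1 ⊕ M2, so the key drops out. Then M2 = (M1 ⊕ M2) ⊕ M1 over the first 5 bytes.
byte 0: (57 ⊕ 72) ⊕ 61 = 25 ⊕ 61 = 44
byte 1: (21 ⊕ b8) ⊕ 67 = 99 ⊕ 67 = fe
byte 2: (fa ⊕ ac) ⊕ 65 = 56 ⊕ 65 = 33
byte 3: (00 ⊕ ed) ⊕ 6e = ed ⊕ 6e = 83
byte 4: (be ⊕ df) ⊕ 74 = 61 ⊕ 74 = 15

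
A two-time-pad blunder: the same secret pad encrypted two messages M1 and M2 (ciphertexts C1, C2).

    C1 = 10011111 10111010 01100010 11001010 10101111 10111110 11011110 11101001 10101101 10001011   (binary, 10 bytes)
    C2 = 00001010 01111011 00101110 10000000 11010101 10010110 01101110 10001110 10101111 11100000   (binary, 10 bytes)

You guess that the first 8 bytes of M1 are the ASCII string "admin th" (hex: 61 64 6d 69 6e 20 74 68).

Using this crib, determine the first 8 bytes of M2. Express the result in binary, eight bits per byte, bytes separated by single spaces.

First, C1 ⊕ C2 = (M1 ⊕ K) ⊕ (M2 ⊕ K) = M1 ⊕ M2, so the key drops out. Then M2 = (M1 ⊕ M2) ⊕ M1 over the first 8 bytes.
byte 0: (9f ⊕ 0a) ⊕ 61 = 95 ⊕ 61 = f4
byte 1: (ba ⊕ 7b) ⊕ 64 = c1 ⊕ 64 = a5
byte 2: (62 ⊕ 2e) ⊕ 6d = 4c ⊕ 6d = 21
byte 3: (ca ⊕ 80) ⊕ 69 = 4a ⊕ 69 = 23
byte 4: (af ⊕ d5) ⊕ 6e = 7a ⊕ 6e = 14
byte 5: (be ⊕ 96) ⊕ 20 = 28 ⊕ 20 = 08
byte 6: (de ⊕ 6e) ⊕ 74 = b0 ⊕ 74 = c4
byte 7: (e9 ⊕ 8e) ⊕ 68 = 67 ⊕ 68 = 0f

11110100 10100101 00100001 00100011 00010100 00001000 11000100 00001111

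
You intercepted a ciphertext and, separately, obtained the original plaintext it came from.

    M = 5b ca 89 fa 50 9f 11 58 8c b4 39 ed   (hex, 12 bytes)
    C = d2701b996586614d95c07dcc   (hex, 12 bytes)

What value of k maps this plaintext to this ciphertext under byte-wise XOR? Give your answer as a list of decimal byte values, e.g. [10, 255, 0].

Since C = M ⊕ k, XORing both sides with M gives k = M ⊕ C.
byte 0: 5b xor d2 = 89
byte 1: ca xor 70 = ba
byte 2: 89 xor 1b = 92
byte 3: fa xor 99 = 63
byte 4: 50 xor 65 = 35
byte 5: 9f xor 86 = 19
byte 6: 11 xor 61 = 70
byte 7: 58 xor 4d = 15
byte 8: 8c xor 95 = 19
byte 9: b4 xor c0 = 74
byte 10: 39 xor 7d = 44
byte 11: ed xor cc = 21

[137, 186, 146, 99, 53, 25, 112, 21, 25, 116, 68, 33]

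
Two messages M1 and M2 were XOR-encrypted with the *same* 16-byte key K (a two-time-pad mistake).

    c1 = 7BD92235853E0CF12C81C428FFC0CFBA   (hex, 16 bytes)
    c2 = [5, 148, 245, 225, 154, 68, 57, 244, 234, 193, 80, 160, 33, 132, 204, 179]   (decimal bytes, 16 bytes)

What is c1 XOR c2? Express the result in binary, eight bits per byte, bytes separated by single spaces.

c1 ⊕ c2 = (M1 ⊕ K) ⊕ (M2 ⊕ K) = M1 ⊕ M2 — the shared key cancels under XOR.
01111011 xor 00000101 = 01111110
11011001 xor 10010100 = 01001101
00100010 xor 11110101 = 11010111
00110101 xor 11100001 = 11010100
10000101 xor 10011010 = 00011111
00111110 xor 01000100 = 01111010
00001100 xor 00111001 = 00110101
11110001 xor 11110100 = 00000101
00101100 xor 11101010 = 11000110
10000001 xor 11000001 = 01000000
11000100 xor 01010000 = 10010100
00101000 xor 10100000 = 10001000
11111111 xor 00100001 = 11011110
11000000 xor 10000100 = 01000100
11001111 xor 11001100 = 00000011
10111010 xor 10110011 = 00001001

01111110 01001101 11010111 11010100 00011111 01111010 00110101 00000101 11000110 01000000 10010100 10001000 11011110 01000100 00000011 00001001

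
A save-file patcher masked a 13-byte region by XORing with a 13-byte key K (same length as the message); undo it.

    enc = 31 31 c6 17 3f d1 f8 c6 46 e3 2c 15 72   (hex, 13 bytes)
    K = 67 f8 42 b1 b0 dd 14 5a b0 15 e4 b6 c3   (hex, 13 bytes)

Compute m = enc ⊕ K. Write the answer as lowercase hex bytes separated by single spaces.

56 c9 84 a6 8f 0c ec 9c f6 f6 c8 a3 b1

XOR is its own inverse, so applying the key byte-wise gives the result directly.
00110001 XOR 01100111 = 01010110
00110001 XOR 11111000 = 11001001
11000110 XOR 01000010 = 10000100
00010111 XOR 10110001 = 10100110
00111111 XOR 10110000 = 10001111
11010001 XOR 11011101 = 00001100
11111000 XOR 00010100 = 11101100
11000110 XOR 01011010 = 10011100
01000110 XOR 10110000 = 11110110
11100011 XOR 00010101 = 11110110
00101100 XOR 11100100 = 11001000
00010101 XOR 10110110 = 10100011
01110010 XOR 11000011 = 10110001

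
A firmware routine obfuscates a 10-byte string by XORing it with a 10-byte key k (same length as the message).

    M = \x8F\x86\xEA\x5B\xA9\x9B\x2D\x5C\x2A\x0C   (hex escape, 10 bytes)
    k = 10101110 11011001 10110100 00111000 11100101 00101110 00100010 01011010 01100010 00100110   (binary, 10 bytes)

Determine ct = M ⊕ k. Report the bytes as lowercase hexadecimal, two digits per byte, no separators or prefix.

XOR is its own inverse, so applying the key byte-wise gives the result directly.
143 ⊕ 174 =  33
134 ⊕ 217 =  95
234 ⊕ 180 =  94
 91 ⊕  56 =  99
169 ⊕ 229 =  76
155 ⊕  46 = 181
 45 ⊕  34 =  15
 92 ⊕  90 =   6
 42 ⊕  98 =  72
 12 ⊕  38 =  42

215f5e634cb50f06482a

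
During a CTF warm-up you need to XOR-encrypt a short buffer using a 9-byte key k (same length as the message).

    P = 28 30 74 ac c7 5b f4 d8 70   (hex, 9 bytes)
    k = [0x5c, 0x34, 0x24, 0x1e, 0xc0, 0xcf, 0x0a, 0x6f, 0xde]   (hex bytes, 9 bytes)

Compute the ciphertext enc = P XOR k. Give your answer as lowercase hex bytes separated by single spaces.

XOR is its own inverse, so applying the key byte-wise gives the result directly.
00101000 ⊕ 01011100 = 01110100
00110000 ⊕ 00110100 = 00000100
01110100 ⊕ 00100100 = 01010000
10101100 ⊕ 00011110 = 10110010
11000111 ⊕ 11000000 = 00000111
01011011 ⊕ 11001111 = 10010100
11110100 ⊕ 00001010 = 11111110
11011000 ⊕ 01101111 = 10110111
01110000 ⊕ 11011110 = 10101110

74 04 50 b2 07 94 fe b7 ae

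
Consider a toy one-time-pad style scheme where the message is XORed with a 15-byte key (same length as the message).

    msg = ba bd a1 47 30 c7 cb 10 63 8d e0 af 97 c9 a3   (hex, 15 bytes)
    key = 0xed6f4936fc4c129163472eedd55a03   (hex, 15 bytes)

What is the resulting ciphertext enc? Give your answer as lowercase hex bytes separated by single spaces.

byte 0: ba ^ ed = 57
byte 1: bd ^ 6f = d2
byte 2: a1 ^ 49 = e8
byte 3: 47 ^ 36 = 71
byte 4: 30 ^ fc = cc
byte 5: c7 ^ 4c = 8b
byte 6: cb ^ 12 = d9
byte 7: 10 ^ 91 = 81
byte 8: 63 ^ 63 = 00
byte 9: 8d ^ 47 = ca
byte 10: e0 ^ 2e = ce
byte 11: af ^ ed = 42
byte 12: 97 ^ d5 = 42
byte 13: c9 ^ 5a = 93
byte 14: a3 ^ 03 = a0

57 d2 e8 71 cc 8b d9 81 00 ca ce 42 42 93 a0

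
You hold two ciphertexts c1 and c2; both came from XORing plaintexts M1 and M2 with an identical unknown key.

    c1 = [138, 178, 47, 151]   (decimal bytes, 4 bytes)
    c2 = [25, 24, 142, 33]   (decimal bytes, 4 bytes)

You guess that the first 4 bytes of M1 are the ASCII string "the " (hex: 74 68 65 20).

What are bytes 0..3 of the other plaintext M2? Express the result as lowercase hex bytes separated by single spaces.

First, c1 ⊕ c2 = (M1 ⊕ K) ⊕ (M2 ⊕ K) = M1 ⊕ M2, so the key drops out. Then M2 = (M1 ⊕ M2) ⊕ M1 over the first 4 bytes.
byte 0: (8a ⊕ 19) ⊕ 74 = 93 ⊕ 74 = e7
byte 1: (b2 ⊕ 18) ⊕ 68 = aa ⊕ 68 = c2
byte 2: (2f ⊕ 8e) ⊕ 65 = a1 ⊕ 65 = c4
byte 3: (97 ⊕ 21) ⊕ 20 = b6 ⊕ 20 = 96

e7 c2 c4 96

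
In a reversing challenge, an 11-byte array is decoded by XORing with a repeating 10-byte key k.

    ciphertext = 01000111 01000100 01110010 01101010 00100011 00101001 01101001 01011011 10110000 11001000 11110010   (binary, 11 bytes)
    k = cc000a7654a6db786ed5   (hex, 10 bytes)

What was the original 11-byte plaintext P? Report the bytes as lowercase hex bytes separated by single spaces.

8b 44 78 1c 77 8f b2 23 de 1d 3e

The 10-byte key repeats, so the effective keystream is cc 00 0a 76 54 a6 db 78 6e d5 cc.
byte 0: 47 xor cc = 8b
byte 1: 44 xor 00 = 44
byte 2: 72 xor 0a = 78
byte 3: 6a xor 76 = 1c
byte 4: 23 xor 54 = 77
byte 5: 29 xor a6 = 8f
byte 6: 69 xor db = b2
byte 7: 5b xor 78 = 23
byte 8: b0 xor 6e = de
byte 9: c8 xor d5 = 1d
byte 10: f2 xor cc = 3e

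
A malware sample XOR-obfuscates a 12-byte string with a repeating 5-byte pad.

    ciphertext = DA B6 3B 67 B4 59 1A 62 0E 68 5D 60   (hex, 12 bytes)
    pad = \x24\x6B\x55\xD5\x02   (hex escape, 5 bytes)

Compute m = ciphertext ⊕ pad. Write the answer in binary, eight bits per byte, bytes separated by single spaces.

The 5-byte key repeats, so the effective keystream is 24 6b 55 d5 02 24 6b 55 d5 02 24 6b.
byte 0: 11011010 XOR 00100100 = 11111110
byte 1: 10110110 XOR 01101011 = 11011101
byte 2: 00111011 XOR 01010101 = 01101110
byte 3: 01100111 XOR 11010101 = 10110010
byte 4: 10110100 XOR 00000010 = 10110110
byte 5: 01011001 XOR 00100100 = 01111101
byte 6: 00011010 XOR 01101011 = 01110001
byte 7: 01100010 XOR 01010101 = 00110111
byte 8: 00001110 XOR 11010101 = 11011011
byte 9: 01101000 XOR 00000010 = 01101010
byte 10: 01011101 XOR 00100100 = 01111001
byte 11: 01100000 XOR 01101011 = 00001011

11111110 11011101 01101110 10110010 10110110 01111101 01110001 00110111 11011011 01101010 01111001 00001011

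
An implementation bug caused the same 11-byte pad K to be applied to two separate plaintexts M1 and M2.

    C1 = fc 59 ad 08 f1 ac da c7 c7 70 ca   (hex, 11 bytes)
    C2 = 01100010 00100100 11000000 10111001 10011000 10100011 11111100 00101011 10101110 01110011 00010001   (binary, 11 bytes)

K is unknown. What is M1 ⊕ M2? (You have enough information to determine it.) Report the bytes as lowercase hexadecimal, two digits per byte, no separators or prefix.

C1 ⊕ C2 = (M1 ⊕ K) ⊕ (M2 ⊕ K) = M1 ⊕ M2 — the shared key cancels under XOR.
fc ⊕ 62 = 9e
59 ⊕ 24 = 7d
ad ⊕ c0 = 6d
08 ⊕ b9 = b1
f1 ⊕ 98 = 69
ac ⊕ a3 = 0f
da ⊕ fc = 26
c7 ⊕ 2b = ec
c7 ⊕ ae = 69
70 ⊕ 73 = 03
ca ⊕ 11 = db

9e7d6db1690f26ec6903db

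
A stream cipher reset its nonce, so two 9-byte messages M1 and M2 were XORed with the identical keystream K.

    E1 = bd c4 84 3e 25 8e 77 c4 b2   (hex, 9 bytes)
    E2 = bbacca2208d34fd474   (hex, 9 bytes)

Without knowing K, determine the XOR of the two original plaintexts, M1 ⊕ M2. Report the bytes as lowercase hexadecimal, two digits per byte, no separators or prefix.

E1 ⊕ E2 = (M1 ⊕ K) ⊕ (M2 ⊕ K) = M1 ⊕ M2 — the shared key cancels under XOR.
bd XOR bb = 06
c4 XOR ac = 68
84 XOR ca = 4e
3e XOR 22 = 1c
25 XOR 08 = 2d
8e XOR d3 = 5d
77 XOR 4f = 38
c4 XOR d4 = 10
b2 XOR 74 = c6

06684e1c2d5d3810c6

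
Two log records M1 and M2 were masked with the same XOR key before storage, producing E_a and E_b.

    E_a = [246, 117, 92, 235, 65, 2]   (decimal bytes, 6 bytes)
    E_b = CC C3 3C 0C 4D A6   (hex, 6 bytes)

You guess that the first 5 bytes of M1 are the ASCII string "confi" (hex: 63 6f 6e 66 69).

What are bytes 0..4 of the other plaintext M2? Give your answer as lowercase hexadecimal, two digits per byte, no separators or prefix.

First, E_a ⊕ E_b = (M1 ⊕ K) ⊕ (M2 ⊕ K) = M1 ⊕ M2, so the key drops out. Then M2 = (M1 ⊕ M2) ⊕ M1 over the first 5 bytes.
byte 0: (f6 ⊕ cc) ⊕ 63 = 3a ⊕ 63 = 59
byte 1: (75 ⊕ c3) ⊕ 6f = b6 ⊕ 6f = d9
byte 2: (5c ⊕ 3c) ⊕ 6e = 60 ⊕ 6e = 0e
byte 3: (eb ⊕ 0c) ⊕ 66 = e7 ⊕ 66 = 81
byte 4: (41 ⊕ 4d) ⊕ 69 = 0c ⊕ 69 = 65

59d90e8165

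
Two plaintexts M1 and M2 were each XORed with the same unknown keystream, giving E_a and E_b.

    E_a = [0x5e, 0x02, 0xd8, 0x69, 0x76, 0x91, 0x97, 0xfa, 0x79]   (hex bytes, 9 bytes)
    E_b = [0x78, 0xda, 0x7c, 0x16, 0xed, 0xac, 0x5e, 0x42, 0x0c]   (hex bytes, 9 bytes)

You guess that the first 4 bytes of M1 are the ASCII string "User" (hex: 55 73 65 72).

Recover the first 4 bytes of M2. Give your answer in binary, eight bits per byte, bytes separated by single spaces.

First, E_a ⊕ E_b = (M1 ⊕ K) ⊕ (M2 ⊕ K) = M1 ⊕ M2, so the key drops out. Then M2 = (M1 ⊕ M2) ⊕ M1 over the first 4 bytes.
byte 0: (5e xor 78) xor 55 = 26 xor 55 = 73
byte 1: (02 xor da) xor 73 = d8 xor 73 = ab
byte 2: (d8 xor 7c) xor 65 = a4 xor 65 = c1
byte 3: (69 xor 16) xor 72 = 7f xor 72 = 0d

01110011 10101011 11000001 00001101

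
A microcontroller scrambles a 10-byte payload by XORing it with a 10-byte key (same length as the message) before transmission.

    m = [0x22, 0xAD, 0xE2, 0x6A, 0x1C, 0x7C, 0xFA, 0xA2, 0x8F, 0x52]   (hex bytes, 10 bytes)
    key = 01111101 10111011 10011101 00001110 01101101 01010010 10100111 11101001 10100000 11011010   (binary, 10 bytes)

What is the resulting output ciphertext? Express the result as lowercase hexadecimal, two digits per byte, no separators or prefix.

byte 0:  34 ^ 125 =  95
byte 1: 173 ^ 187 =  22
byte 2: 226 ^ 157 = 127
byte 3: 106 ^  14 = 100
byte 4:  28 ^ 109 = 113
byte 5: 124 ^  82 =  46
byte 6: 250 ^ 167 =  93
byte 7: 162 ^ 233 =  75
byte 8: 143 ^ 160 =  47
byte 9:  82 ^ 218 = 136

5f167f64712e5d4b2f88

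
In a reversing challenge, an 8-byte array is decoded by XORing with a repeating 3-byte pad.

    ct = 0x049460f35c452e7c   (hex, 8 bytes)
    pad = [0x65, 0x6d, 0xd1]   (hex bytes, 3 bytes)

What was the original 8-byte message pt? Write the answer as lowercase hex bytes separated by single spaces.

The 3-byte key repeats, so the effective keystream is 65 6d d1 65 6d d1 65 6d.
byte 0: 00000100 ^ 01100101 = 01100001
byte 1: 10010100 ^ 01101101 = 11111001
byte 2: 01100000 ^ 11010001 = 10110001
byte 3: 11110011 ^ 01100101 = 10010110
byte 4: 01011100 ^ 01101101 = 00110001
byte 5: 01000101 ^ 11010001 = 10010100
byte 6: 00101110 ^ 01100101 = 01001011
byte 7: 01111100 ^ 01101101 = 00010001

61 f9 b1 96 31 94 4b 11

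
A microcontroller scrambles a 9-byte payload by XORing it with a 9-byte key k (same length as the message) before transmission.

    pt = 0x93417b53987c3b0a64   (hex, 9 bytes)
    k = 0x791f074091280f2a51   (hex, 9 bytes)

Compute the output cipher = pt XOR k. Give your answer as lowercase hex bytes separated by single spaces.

93 ⊕ 79 = ea
41 ⊕ 1f = 5e
7b ⊕ 07 = 7c
53 ⊕ 40 = 13
98 ⊕ 91 = 09
7c ⊕ 28 = 54
3b ⊕ 0f = 34
0a ⊕ 2a = 20
64 ⊕ 51 = 35

ea 5e 7c 13 09 54 34 20 35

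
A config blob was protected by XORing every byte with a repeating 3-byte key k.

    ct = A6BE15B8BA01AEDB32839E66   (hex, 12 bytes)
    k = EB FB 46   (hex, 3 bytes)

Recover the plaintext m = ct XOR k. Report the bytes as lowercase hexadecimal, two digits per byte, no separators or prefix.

4d4553534147452074686520

The 3-byte key repeats, so the effective keystream is eb fb 46 eb fb 46 eb fb 46 eb fb 46.
byte 0: a6 ^ eb = 4d
byte 1: be ^ fb = 45
byte 2: 15 ^ 46 = 53
byte 3: b8 ^ eb = 53
byte 4: ba ^ fb = 41
byte 5: 01 ^ 46 = 47
byte 6: ae ^ eb = 45
byte 7: db ^ fb = 20
byte 8: 32 ^ 46 = 74
byte 9: 83 ^ eb = 68
byte 10: 9e ^ fb = 65
byte 11: 66 ^ 46 = 20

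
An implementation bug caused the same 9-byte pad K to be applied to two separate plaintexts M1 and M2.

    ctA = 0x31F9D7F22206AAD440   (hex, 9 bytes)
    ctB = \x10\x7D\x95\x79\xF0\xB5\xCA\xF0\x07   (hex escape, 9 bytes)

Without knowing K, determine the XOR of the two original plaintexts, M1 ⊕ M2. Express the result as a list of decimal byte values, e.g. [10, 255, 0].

[33, 132, 66, 139, 210, 179, 96, 36, 71]

ctA ⊕ ctB = (M1 ⊕ K) ⊕ (M2 ⊕ K) = M1 ⊕ M2 — the shared key cancels under XOR.
00110001 ^ 00010000 = 00100001
11111001 ^ 01111101 = 10000100
11010111 ^ 10010101 = 01000010
11110010 ^ 01111001 = 10001011
00100010 ^ 11110000 = 11010010
00000110 ^ 10110101 = 10110011
10101010 ^ 11001010 = 01100000
11010100 ^ 11110000 = 00100100
01000000 ^ 00000111 = 01000111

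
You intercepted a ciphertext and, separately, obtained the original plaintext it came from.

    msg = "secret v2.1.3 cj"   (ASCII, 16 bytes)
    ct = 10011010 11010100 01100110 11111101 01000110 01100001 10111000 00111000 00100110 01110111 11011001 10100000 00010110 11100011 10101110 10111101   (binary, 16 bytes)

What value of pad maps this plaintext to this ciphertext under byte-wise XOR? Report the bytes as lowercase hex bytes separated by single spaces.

Since ct = msg ⊕ pad, XORing both sides with msg gives pad = msg ⊕ ct.
115 XOR 154 = 233
101 XOR 212 = 177
 99 XOR 102 =   5
114 XOR 253 = 143
101 XOR  70 =  35
116 XOR  97 =  21
 32 XOR 184 = 152
118 XOR  56 =  78
 50 XOR  38 =  20
 46 XOR 119 =  89
 49 XOR 217 = 232
 46 XOR 160 = 142
 51 XOR  22 =  37
 32 XOR 227 = 195
 99 XOR 174 = 205
106 XOR 189 = 215

e9 b1 05 8f 23 15 98 4e 14 59 e8 8e 25 c3 cd d7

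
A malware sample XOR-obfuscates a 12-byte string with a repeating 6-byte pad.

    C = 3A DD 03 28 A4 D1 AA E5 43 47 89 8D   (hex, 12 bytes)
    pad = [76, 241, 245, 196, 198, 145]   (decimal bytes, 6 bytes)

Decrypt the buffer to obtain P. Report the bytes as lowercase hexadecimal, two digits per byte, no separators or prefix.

762cf6ec6240e614b6834f1c

The 6-byte key repeats, so the effective keystream is 4c f1 f5 c4 c6 91 4c f1 f5 c4 c6 91.
byte 0:  58 ⊕  76 = 118
byte 1: 221 ⊕ 241 =  44
byte 2:   3 ⊕ 245 = 246
byte 3:  40 ⊕ 196 = 236
byte 4: 164 ⊕ 198 =  98
byte 5: 209 ⊕ 145 =  64
byte 6: 170 ⊕  76 = 230
byte 7: 229 ⊕ 241 =  20
byte 8:  67 ⊕ 245 = 182
byte 9:  71 ⊕ 196 = 131
byte 10: 137 ⊕ 198 =  79
byte 11: 141 ⊕ 145 =  28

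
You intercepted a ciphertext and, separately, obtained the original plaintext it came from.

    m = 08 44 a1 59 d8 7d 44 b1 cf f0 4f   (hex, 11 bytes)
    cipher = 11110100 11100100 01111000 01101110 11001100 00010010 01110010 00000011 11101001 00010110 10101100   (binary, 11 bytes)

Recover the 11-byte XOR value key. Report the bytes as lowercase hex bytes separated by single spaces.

fc a0 d9 37 14 6f 36 b2 26 e6 e3

Since cipher = m ⊕ key, XORing both sides with m gives key = m ⊕ cipher.
08 ^ f4 = fc
44 ^ e4 = a0
a1 ^ 78 = d9
59 ^ 6e = 37
d8 ^ cc = 14
7d ^ 12 = 6f
44 ^ 72 = 36
b1 ^ 03 = b2
cf ^ e9 = 26
f0 ^ 16 = e6
4f ^ ac = e3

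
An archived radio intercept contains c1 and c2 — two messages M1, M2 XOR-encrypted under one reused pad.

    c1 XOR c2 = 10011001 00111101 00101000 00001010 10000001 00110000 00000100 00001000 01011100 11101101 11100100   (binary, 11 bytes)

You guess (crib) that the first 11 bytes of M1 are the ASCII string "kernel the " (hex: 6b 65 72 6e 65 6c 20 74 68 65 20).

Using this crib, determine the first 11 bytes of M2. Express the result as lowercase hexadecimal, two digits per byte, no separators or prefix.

Since c1 ⊕ c2 = M1 ⊕ M2, XORing with the guessed M1 bytes yields the corresponding M2 bytes: M2 = (c1 ⊕ c2) ⊕ M1.
byte 0: 99 ^ 6b = f2
byte 1: 3d ^ 65 = 58
byte 2: 28 ^ 72 = 5a
byte 3: 0a ^ 6e = 64
byte 4: 81 ^ 65 = e4
byte 5: 30 ^ 6c = 5c
byte 6: 04 ^ 20 = 24
byte 7: 08 ^ 74 = 7c
byte 8: 5c ^ 68 = 34
byte 9: ed ^ 65 = 88
byte 10: e4 ^ 20 = c4

f2585a64e45c247c3488c4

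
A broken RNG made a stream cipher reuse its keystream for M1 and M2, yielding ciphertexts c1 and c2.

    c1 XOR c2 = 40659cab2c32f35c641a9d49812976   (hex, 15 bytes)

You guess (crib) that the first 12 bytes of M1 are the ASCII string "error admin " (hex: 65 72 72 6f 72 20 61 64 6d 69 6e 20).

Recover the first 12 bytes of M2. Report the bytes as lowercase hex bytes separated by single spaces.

25 17 ee c4 5e 12 92 38 09 73 f3 69

Since c1 ⊕ c2 = M1 ⊕ M2, XORing with the guessed M1 bytes yields the corresponding M2 bytes: M2 = (c1 ⊕ c2) ⊕ M1.
01000000 ^ 01100101 = 00100101
01100101 ^ 01110010 = 00010111
10011100 ^ 01110010 = 11101110
10101011 ^ 01101111 = 11000100
00101100 ^ 01110010 = 01011110
00110010 ^ 00100000 = 00010010
11110011 ^ 01100001 = 10010010
01011100 ^ 01100100 = 00111000
01100100 ^ 01101101 = 00001001
00011010 ^ 01101001 = 01110011
10011101 ^ 01101110 = 11110011
01001001 ^ 00100000 = 01101001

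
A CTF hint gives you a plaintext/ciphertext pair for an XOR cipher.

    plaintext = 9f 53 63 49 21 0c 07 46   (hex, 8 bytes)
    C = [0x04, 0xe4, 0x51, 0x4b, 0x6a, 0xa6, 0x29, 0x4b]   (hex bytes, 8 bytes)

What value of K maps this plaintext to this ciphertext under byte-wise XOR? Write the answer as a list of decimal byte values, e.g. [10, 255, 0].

[155, 183, 50, 2, 75, 170, 46, 13]

Since C = plaintext ⊕ K, XORing both sides with plaintext gives K = plaintext ⊕ C.
byte 0: 9f ⊕ 04 = 9b
byte 1: 53 ⊕ e4 = b7
byte 2: 63 ⊕ 51 = 32
byte 3: 49 ⊕ 4b = 02
byte 4: 21 ⊕ 6a = 4b
byte 5: 0c ⊕ a6 = aa
byte 6: 07 ⊕ 29 = 2e
byte 7: 46 ⊕ 4b = 0d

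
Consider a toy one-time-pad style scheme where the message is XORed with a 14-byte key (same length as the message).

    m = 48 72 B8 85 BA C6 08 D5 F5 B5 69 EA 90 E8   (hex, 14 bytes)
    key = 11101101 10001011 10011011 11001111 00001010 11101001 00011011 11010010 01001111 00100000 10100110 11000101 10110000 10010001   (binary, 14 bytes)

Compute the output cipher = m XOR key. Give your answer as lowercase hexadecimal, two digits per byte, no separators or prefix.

a5f9234ab02f1307ba95cf2f2079

XOR is its own inverse, so applying the key byte-wise gives the result directly.
byte 0: 48 ⊕ ed = a5
byte 1: 72 ⊕ 8b = f9
byte 2: b8 ⊕ 9b = 23
byte 3: 85 ⊕ cf = 4a
byte 4: ba ⊕ 0a = b0
byte 5: c6 ⊕ e9 = 2f
byte 6: 08 ⊕ 1b = 13
byte 7: d5 ⊕ d2 = 07
byte 8: f5 ⊕ 4f = ba
byte 9: b5 ⊕ 20 = 95
byte 10: 69 ⊕ a6 = cf
byte 11: ea ⊕ c5 = 2f
byte 12: 90 ⊕ b0 = 20
byte 13: e8 ⊕ 91 = 79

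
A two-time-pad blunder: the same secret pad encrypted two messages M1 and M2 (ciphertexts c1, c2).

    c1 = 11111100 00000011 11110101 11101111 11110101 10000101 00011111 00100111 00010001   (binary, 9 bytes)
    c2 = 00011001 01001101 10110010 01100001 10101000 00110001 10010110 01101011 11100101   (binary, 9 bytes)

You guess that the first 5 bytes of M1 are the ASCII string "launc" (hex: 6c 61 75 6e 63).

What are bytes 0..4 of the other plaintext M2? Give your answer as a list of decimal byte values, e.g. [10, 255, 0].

[137, 47, 50, 224, 62]

First, c1 ⊕ c2 = (M1 ⊕ K) ⊕ (M2 ⊕ K) = M1 ⊕ M2, so the key drops out. Then M2 = (M1 ⊕ M2) ⊕ M1 over the first 5 bytes.
byte 0: (fc ⊕ 19) ⊕ 6c = e5 ⊕ 6c = 89
byte 1: (03 ⊕ 4d) ⊕ 61 = 4e ⊕ 61 = 2f
byte 2: (f5 ⊕ b2) ⊕ 75 = 47 ⊕ 75 = 32
byte 3: (ef ⊕ 61) ⊕ 6e = 8e ⊕ 6e = e0
byte 4: (f5 ⊕ a8) ⊕ 63 = 5d ⊕ 63 = 3e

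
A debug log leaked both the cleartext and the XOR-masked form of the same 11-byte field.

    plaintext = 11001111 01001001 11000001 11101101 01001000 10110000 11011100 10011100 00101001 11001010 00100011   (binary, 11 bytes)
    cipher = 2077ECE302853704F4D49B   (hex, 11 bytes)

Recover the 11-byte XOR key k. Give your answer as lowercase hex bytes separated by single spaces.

Since cipher = plaintext ⊕ k, XORing both sides with plaintext gives k = plaintext ⊕ cipher.
byte 0: 11001111 ^ 00100000 = 11101111
byte 1: 01001001 ^ 01110111 = 00111110
byte 2: 11000001 ^ 11101100 = 00101101
byte 3: 11101101 ^ 11100011 = 00001110
byte 4: 01001000 ^ 00000010 = 01001010
byte 5: 10110000 ^ 10000101 = 00110101
byte 6: 11011100 ^ 00110111 = 11101011
byte 7: 10011100 ^ 00000100 = 10011000
byte 8: 00101001 ^ 11110100 = 11011101
byte 9: 11001010 ^ 11010100 = 00011110
byte 10: 00100011 ^ 10011011 = 10111000

ef 3e 2d 0e 4a 35 eb 98 dd 1e b8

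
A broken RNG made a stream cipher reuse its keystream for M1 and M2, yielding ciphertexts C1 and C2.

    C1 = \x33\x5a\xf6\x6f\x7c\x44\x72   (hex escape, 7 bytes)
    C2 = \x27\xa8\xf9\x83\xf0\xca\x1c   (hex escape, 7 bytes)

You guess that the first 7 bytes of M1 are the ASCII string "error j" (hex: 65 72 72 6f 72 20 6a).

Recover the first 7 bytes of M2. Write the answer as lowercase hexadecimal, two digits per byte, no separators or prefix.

First, C1 ⊕ C2 = (M1 ⊕ K) ⊕ (M2 ⊕ K) = M1 ⊕ M2, so the key drops out. Then M2 = (M1 ⊕ M2) ⊕ M1 over the first 7 bytes.
byte 0: (33 ^ 27) ^ 65 = 14 ^ 65 = 71
byte 1: (5a ^ a8) ^ 72 = f2 ^ 72 = 80
byte 2: (f6 ^ f9) ^ 72 = 0f ^ 72 = 7d
byte 3: (6f ^ 83) ^ 6f = ec ^ 6f = 83
byte 4: (7c ^ f0) ^ 72 = 8c ^ 72 = fe
byte 5: (44 ^ ca) ^ 20 = 8e ^ 20 = ae
byte 6: (72 ^ 1c) ^ 6a = 6e ^ 6a = 04

71807d83feae04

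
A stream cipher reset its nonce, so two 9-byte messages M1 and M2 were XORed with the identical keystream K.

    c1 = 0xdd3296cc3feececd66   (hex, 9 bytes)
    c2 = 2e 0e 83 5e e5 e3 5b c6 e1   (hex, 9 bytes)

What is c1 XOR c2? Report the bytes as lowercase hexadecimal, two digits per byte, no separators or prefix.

c1 ⊕ c2 = (M1 ⊕ K) ⊕ (M2 ⊕ K) = M1 ⊕ M2 — the shared key cancels under XOR.
dd XOR 2e = f3
32 XOR 0e = 3c
96 XOR 83 = 15
cc XOR 5e = 92
3f XOR e5 = da
ee XOR e3 = 0d
ce XOR 5b = 95
cd XOR c6 = 0b
66 XOR e1 = 87

f33c1592da0d950b87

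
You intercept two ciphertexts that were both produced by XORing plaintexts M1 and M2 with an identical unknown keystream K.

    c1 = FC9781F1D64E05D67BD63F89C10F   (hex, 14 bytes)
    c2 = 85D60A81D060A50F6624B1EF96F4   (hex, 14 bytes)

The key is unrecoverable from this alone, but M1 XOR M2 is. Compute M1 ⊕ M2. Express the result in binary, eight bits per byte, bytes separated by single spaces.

01111001 01000001 10001011 01110000 00000110 00101110 10100000 11011001 00011101 11110010 10001110 01100110 01010111 11111011

c1 ⊕ c2 = (M1 ⊕ K) ⊕ (M2 ⊕ K) = M1 ⊕ M2 — the shared key cancels under XOR.
fc xor 85 = 79
97 xor d6 = 41
81 xor 0a = 8b
f1 xor 81 = 70
d6 xor d0 = 06
4e xor 60 = 2e
05 xor a5 = a0
d6 xor 0f = d9
7b xor 66 = 1d
d6 xor 24 = f2
3f xor b1 = 8e
89 xor ef = 66
c1 xor 96 = 57
0f xor f4 = fb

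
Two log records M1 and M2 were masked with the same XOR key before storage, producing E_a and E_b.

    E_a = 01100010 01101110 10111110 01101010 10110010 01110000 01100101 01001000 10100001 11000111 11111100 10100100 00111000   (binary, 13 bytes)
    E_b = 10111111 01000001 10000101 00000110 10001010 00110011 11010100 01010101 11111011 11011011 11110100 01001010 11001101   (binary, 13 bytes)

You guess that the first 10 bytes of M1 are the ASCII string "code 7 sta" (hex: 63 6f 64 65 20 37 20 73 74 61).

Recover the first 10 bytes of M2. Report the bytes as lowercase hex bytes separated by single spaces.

First, E_a ⊕ E_b = (M1 ⊕ K) ⊕ (M2 ⊕ K) = M1 ⊕ M2, so the key drops out. Then M2 = (M1 ⊕ M2) ⊕ M1 over the first 10 bytes.
byte 0: (62 ^ bf) ^ 63 = dd ^ 63 = be
byte 1: (6e ^ 41) ^ 6f = 2f ^ 6f = 40
byte 2: (be ^ 85) ^ 64 = 3b ^ 64 = 5f
byte 3: (6a ^ 06) ^ 65 = 6c ^ 65 = 09
byte 4: (b2 ^ 8a) ^ 20 = 38 ^ 20 = 18
byte 5: (70 ^ 33) ^ 37 = 43 ^ 37 = 74
byte 6: (65 ^ d4) ^ 20 = b1 ^ 20 = 91
byte 7: (48 ^ 55) ^ 73 = 1d ^ 73 = 6e
byte 8: (a1 ^ fb) ^ 74 = 5a ^ 74 = 2e
byte 9: (c7 ^ db) ^ 61 = 1c ^ 61 = 7d

be 40 5f 09 18 74 91 6e 2e 7d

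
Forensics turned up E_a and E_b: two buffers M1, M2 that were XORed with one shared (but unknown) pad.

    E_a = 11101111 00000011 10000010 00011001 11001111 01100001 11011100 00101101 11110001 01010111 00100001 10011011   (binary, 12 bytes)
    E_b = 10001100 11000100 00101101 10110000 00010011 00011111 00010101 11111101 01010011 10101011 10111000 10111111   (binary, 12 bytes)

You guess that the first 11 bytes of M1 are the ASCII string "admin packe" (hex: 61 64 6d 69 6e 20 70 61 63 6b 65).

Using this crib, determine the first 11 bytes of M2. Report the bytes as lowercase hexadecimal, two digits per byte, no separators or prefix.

First, E_a ⊕ E_b = (M1 ⊕ K) ⊕ (M2 ⊕ K) = M1 ⊕ M2, so the key drops out. Then M2 = (M1 ⊕ M2) ⊕ M1 over the first 11 bytes.
byte 0: (ef xor 8c) xor 61 = 63 xor 61 = 02
byte 1: (03 xor c4) xor 64 = c7 xor 64 = a3
byte 2: (82 xor 2d) xor 6d = af xor 6d = c2
byte 3: (19 xor b0) xor 69 = a9 xor 69 = c0
byte 4: (cf xor 13) xor 6e = dc xor 6e = b2
byte 5: (61 xor 1f) xor 20 = 7e xor 20 = 5e
byte 6: (dc xor 15) xor 70 = c9 xor 70 = b9
byte 7: (2d xor fd) xor 61 = d0 xor 61 = b1
byte 8: (f1 xor 53) xor 63 = a2 xor 63 = c1
byte 9: (57 xor ab) xor 6b = fc xor 6b = 97
byte 10: (21 xor b8) xor 65 = 99 xor 65 = fc

02a3c2c0b25eb9b1c197fc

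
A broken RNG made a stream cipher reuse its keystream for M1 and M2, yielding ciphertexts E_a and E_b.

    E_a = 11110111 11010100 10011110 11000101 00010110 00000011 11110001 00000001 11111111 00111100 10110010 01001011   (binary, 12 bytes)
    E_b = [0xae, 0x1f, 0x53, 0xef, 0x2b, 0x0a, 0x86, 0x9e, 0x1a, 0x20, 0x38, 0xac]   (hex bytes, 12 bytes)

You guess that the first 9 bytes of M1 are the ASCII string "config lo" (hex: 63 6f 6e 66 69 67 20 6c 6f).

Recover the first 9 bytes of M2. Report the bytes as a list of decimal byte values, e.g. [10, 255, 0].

[58, 164, 163, 76, 84, 110, 87, 243, 138]

First, E_a ⊕ E_b = (M1 ⊕ K) ⊕ (M2 ⊕ K) = M1 ⊕ M2, so the key drops out. Then M2 = (M1 ⊕ M2) ⊕ M1 over the first 9 bytes.
byte 0: (f7 xor ae) xor 63 = 59 xor 63 = 3a
byte 1: (d4 xor 1f) xor 6f = cb xor 6f = a4
byte 2: (9e xor 53) xor 6e = cd xor 6e = a3
byte 3: (c5 xor ef) xor 66 = 2a xor 66 = 4c
byte 4: (16 xor 2b) xor 69 = 3d xor 69 = 54
byte 5: (03 xor 0a) xor 67 = 09 xor 67 = 6e
byte 6: (f1 xor 86) xor 20 = 77 xor 20 = 57
byte 7: (01 xor 9e) xor 6c = 9f xor 6c = f3
byte 8: (ff xor 1a) xor 6f = e5 xor 6f = 8a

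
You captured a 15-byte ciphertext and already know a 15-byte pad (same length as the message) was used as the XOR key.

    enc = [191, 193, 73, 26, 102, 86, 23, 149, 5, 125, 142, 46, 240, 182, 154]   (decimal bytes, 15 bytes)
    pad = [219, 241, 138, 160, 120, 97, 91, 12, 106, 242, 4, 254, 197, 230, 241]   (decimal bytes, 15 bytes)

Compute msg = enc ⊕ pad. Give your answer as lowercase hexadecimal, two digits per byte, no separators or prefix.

bf ^ db = 64
c1 ^ f1 = 30
49 ^ 8a = c3
1a ^ a0 = ba
66 ^ 78 = 1e
56 ^ 61 = 37
17 ^ 5b = 4c
95 ^ 0c = 99
05 ^ 6a = 6f
7d ^ f2 = 8f
8e ^ 04 = 8a
2e ^ fe = d0
f0 ^ c5 = 35
b6 ^ e6 = 50
9a ^ f1 = 6b

6430c3ba1e374c996f8f8ad035506b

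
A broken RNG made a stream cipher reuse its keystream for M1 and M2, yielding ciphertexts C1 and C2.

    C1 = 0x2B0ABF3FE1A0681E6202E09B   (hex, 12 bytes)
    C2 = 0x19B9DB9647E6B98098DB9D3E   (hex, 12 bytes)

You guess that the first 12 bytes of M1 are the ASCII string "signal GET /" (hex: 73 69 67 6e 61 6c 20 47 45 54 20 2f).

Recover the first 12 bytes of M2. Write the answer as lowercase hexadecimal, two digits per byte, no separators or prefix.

First, C1 ⊕ C2 = (M1 ⊕ K) ⊕ (M2 ⊕ K) = M1 ⊕ M2, so the key drops out. Then M2 = (M1 ⊕ M2) ⊕ M1 over the first 12 bytes.
byte 0: (2b ⊕ 19) ⊕ 73 = 32 ⊕ 73 = 41
byte 1: (0a ⊕ b9) ⊕ 69 = b3 ⊕ 69 = da
byte 2: (bf ⊕ db) ⊕ 67 = 64 ⊕ 67 = 03
byte 3: (3f ⊕ 96) ⊕ 6e = a9 ⊕ 6e = c7
byte 4: (e1 ⊕ 47) ⊕ 61 = a6 ⊕ 61 = c7
byte 5: (a0 ⊕ e6) ⊕ 6c = 46 ⊕ 6c = 2a
byte 6: (68 ⊕ b9) ⊕ 20 = d1 ⊕ 20 = f1
byte 7: (1e ⊕ 80) ⊕ 47 = 9e ⊕ 47 = d9
byte 8: (62 ⊕ 98) ⊕ 45 = fa ⊕ 45 = bf
byte 9: (02 ⊕ db) ⊕ 54 = d9 ⊕ 54 = 8d
byte 10: (e0 ⊕ 9d) ⊕ 20 = 7d ⊕ 20 = 5d
byte 11: (9b ⊕ 3e) ⊕ 2f = a5 ⊕ 2f = 8a

41da03c7c72af1d9bf8d5d8a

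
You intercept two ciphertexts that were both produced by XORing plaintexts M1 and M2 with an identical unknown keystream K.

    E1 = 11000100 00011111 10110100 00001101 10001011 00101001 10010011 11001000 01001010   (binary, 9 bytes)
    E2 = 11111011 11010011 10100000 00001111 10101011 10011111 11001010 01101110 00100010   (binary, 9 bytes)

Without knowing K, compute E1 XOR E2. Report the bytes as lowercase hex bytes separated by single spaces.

3f cc 14 02 20 b6 59 a6 68

E1 ⊕ E2 = (M1 ⊕ K) ⊕ (M2 ⊕ K) = M1 ⊕ M2 — the shared key cancels under XOR.
11000100 xor 11111011 = 00111111
00011111 xor 11010011 = 11001100
10110100 xor 10100000 = 00010100
00001101 xor 00001111 = 00000010
10001011 xor 10101011 = 00100000
00101001 xor 10011111 = 10110110
10010011 xor 11001010 = 01011001
11001000 xor 01101110 = 10100110
01001010 xor 00100010 = 01101000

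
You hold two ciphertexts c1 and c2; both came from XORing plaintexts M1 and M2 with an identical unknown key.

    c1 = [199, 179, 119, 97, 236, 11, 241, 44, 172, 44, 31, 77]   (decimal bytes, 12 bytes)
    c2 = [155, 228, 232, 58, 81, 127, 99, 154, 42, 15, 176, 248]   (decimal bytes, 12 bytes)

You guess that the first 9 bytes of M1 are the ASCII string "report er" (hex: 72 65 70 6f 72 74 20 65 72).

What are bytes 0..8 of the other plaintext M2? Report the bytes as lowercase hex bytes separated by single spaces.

2e 32 ef 34 cf 00 b2 d3 f4

First, c1 ⊕ c2 = (M1 ⊕ K) ⊕ (M2 ⊕ K) = M1 ⊕ M2, so the key drops out. Then M2 = (M1 ⊕ M2) ⊕ M1 over the first 9 bytes.
byte 0: (c7 xor 9b) xor 72 = 5c xor 72 = 2e
byte 1: (b3 xor e4) xor 65 = 57 xor 65 = 32
byte 2: (77 xor e8) xor 70 = 9f xor 70 = ef
byte 3: (61 xor 3a) xor 6f = 5b xor 6f = 34
byte 4: (ec xor 51) xor 72 = bd xor 72 = cf
byte 5: (0b xor 7f) xor 74 = 74 xor 74 = 00
byte 6: (f1 xor 63) xor 20 = 92 xor 20 = b2
byte 7: (2c xor 9a) xor 65 = b6 xor 65 = d3
byte 8: (ac xor 2a) xor 72 = 86 xor 72 = f4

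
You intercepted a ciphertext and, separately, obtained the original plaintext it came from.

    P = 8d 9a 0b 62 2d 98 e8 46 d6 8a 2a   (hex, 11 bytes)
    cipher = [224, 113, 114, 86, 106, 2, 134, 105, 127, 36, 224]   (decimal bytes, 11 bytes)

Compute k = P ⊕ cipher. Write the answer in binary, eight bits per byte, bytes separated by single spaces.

01101101 11101011 01111001 00110100 01000111 10011010 01101110 00101111 10101001 10101110 11001010

Since cipher = P ⊕ k, XORing both sides with P gives k = P ⊕ cipher.
8d ⊕ e0 = 6d
9a ⊕ 71 = eb
0b ⊕ 72 = 79
62 ⊕ 56 = 34
2d ⊕ 6a = 47
98 ⊕ 02 = 9a
e8 ⊕ 86 = 6e
46 ⊕ 69 = 2f
d6 ⊕ 7f = a9
8a ⊕ 24 = ae
2a ⊕ e0 = ca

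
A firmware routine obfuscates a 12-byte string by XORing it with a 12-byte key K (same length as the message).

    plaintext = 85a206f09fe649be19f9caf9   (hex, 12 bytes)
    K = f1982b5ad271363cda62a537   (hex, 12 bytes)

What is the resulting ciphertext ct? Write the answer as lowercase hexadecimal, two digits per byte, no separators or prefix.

85 xor f1 = 74
a2 xor 98 = 3a
06 xor 2b = 2d
f0 xor 5a = aa
9f xor d2 = 4d
e6 xor 71 = 97
49 xor 36 = 7f
be xor 3c = 82
19 xor da = c3
f9 xor 62 = 9b
ca xor a5 = 6f
f9 xor 37 = ce

743a2daa4d977f82c39b6fce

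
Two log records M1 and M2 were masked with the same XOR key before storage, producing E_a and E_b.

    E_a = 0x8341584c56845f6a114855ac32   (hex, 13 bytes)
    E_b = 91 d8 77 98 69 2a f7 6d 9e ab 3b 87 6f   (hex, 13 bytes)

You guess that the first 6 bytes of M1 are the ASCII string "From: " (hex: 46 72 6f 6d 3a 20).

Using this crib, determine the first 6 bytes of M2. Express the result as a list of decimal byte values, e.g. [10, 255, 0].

[84, 235, 64, 185, 5, 142]

First, E_a ⊕ E_b = (M1 ⊕ K) ⊕ (M2 ⊕ K) = M1 ⊕ M2, so the key drops out. Then M2 = (M1 ⊕ M2) ⊕ M1 over the first 6 bytes.
byte 0: (83 ^ 91) ^ 46 = 12 ^ 46 = 54
byte 1: (41 ^ d8) ^ 72 = 99 ^ 72 = eb
byte 2: (58 ^ 77) ^ 6f = 2f ^ 6f = 40
byte 3: (4c ^ 98) ^ 6d = d4 ^ 6d = b9
byte 4: (56 ^ 69) ^ 3a = 3f ^ 3a = 05
byte 5: (84 ^ 2a) ^ 20 = ae ^ 20 = 8e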